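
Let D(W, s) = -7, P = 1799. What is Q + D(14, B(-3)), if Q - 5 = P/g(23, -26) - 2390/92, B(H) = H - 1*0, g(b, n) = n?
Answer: -29054/299 ≈ -97.171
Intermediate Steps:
B(H) = H (B(H) = H + 0 = H)
Q = -26961/299 (Q = 5 + (1799/(-26) - 2390/92) = 5 + (1799*(-1/26) - 2390*1/92) = 5 + (-1799/26 - 1195/46) = 5 - 28456/299 = -26961/299 ≈ -90.171)
Q + D(14, B(-3)) = -26961/299 - 7 = -29054/299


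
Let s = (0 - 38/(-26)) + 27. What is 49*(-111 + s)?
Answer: -52577/13 ≈ -4044.4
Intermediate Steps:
s = 370/13 (s = (0 - 38*(-1/26)) + 27 = (0 + 19/13) + 27 = 19/13 + 27 = 370/13 ≈ 28.462)
49*(-111 + s) = 49*(-111 + 370/13) = 49*(-1073/13) = -52577/13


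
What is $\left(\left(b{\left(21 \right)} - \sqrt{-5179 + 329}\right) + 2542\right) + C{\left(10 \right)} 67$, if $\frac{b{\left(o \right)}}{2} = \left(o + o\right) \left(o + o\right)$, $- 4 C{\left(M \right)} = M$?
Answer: $\frac{11805}{2} - 5 i \sqrt{194} \approx 5902.5 - 69.642 i$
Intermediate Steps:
$C{\left(M \right)} = - \frac{M}{4}$
$b{\left(o \right)} = 8 o^{2}$ ($b{\left(o \right)} = 2 \left(o + o\right) \left(o + o\right) = 2 \cdot 2 o 2 o = 2 \cdot 4 o^{2} = 8 o^{2}$)
$\left(\left(b{\left(21 \right)} - \sqrt{-5179 + 329}\right) + 2542\right) + C{\left(10 \right)} 67 = \left(\left(8 \cdot 21^{2} - \sqrt{-5179 + 329}\right) + 2542\right) + \left(- \frac{1}{4}\right) 10 \cdot 67 = \left(\left(8 \cdot 441 - \sqrt{-4850}\right) + 2542\right) - \frac{335}{2} = \left(\left(3528 - 5 i \sqrt{194}\right) + 2542\right) - \frac{335}{2} = \left(6070 - 5 i \sqrt{194}\right) - \frac{335}{2} = \frac{11805}{2} - 5 i \sqrt{194}$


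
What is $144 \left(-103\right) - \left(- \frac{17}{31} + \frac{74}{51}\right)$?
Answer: $- \frac{23450819}{1581} \approx -14833.0$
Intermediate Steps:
$144 \left(-103\right) - \left(- \frac{17}{31} + \frac{74}{51}\right) = -14832 - \frac{1427}{1581} = - \frac{23450819}{1581}$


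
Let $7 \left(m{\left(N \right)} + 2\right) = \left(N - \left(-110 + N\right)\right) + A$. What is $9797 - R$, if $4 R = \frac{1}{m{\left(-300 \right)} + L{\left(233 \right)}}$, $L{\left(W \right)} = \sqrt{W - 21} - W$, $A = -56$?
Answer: $\frac{98788766021}{10083572} + \frac{49 \sqrt{53}}{5041786} \approx 9797.0$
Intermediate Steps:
$L{\left(W \right)} = \sqrt{-21 + W} - W$
$m{\left(N \right)} = \frac{40}{7}$ ($m{\left(N \right)} = -2 + \frac{\left(N - \left(-110 + N\right)\right) - 56}{7} = -2 + \frac{110 - 56}{7} = -2 + \frac{1}{7} \cdot 54 = -2 + \frac{54}{7} = \frac{40}{7}$)
$R = \frac{1}{4 \left(- \frac{1591}{7} + 2 \sqrt{53}\right)}$ ($R = \frac{1}{4 \left(\frac{40}{7} + \left(\sqrt{-21 + 233} - 233\right)\right)} = \frac{1}{4 \left(\frac{40}{7} - \left(233 - \sqrt{212}\right)\right)} = \frac{1}{4 \left(\frac{40}{7} - \left(233 - 2 \sqrt{53}\right)\right)} = \frac{1}{4 \left(- \frac{1591}{7} + 2 \sqrt{53}\right)} \approx -0.0011752$)
$9797 - R = 9797 - \left(- \frac{11137}{10083572} - \frac{49 \sqrt{53}}{5041786}\right) = 9797 + \left(\frac{11137}{10083572} + \frac{49 \sqrt{53}}{5041786}\right) = \frac{98788766021}{10083572} + \frac{49 \sqrt{53}}{5041786}$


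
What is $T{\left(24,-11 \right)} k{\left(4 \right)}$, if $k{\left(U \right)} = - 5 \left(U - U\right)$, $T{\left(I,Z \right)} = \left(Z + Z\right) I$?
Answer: $0$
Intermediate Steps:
$T{\left(I,Z \right)} = 2 I Z$ ($T{\left(I,Z \right)} = 2 Z I = 2 I Z$)
$k{\left(U \right)} = 0$ ($k{\left(U \right)} = \left(-5\right) 0 = 0$)
$T{\left(24,-11 \right)} k{\left(4 \right)} = 2 \cdot 24 \left(-11\right) 0 = \left(-528\right) 0 = 0$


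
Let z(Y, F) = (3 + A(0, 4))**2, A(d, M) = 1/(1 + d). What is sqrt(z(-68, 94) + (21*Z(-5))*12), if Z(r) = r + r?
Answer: 2*I*sqrt(626) ≈ 50.04*I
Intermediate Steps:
z(Y, F) = 16 (z(Y, F) = (3 + 1/(1 + 0))**2 = (3 + 1/1)**2 = (3 + 1)**2 = 4**2 = 16)
Z(r) = 2*r
sqrt(z(-68, 94) + (21*Z(-5))*12) = sqrt(16 + (21*(2*(-5)))*12) = sqrt(16 + (21*(-10))*12) = sqrt(16 - 210*12) = sqrt(16 - 2520) = sqrt(-2504) = 2*I*sqrt(626)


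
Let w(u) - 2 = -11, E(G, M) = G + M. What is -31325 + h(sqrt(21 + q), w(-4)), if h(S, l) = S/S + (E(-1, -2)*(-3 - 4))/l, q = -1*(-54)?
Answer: -93979/3 ≈ -31326.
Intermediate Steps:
q = 54
w(u) = -9 (w(u) = 2 - 11 = -9)
h(S, l) = 1 + 21/l (h(S, l) = S/S + ((-1 - 2)*(-3 - 4))/l = 1 + (-3*(-7))/l = 1 + 21/l)
-31325 + h(sqrt(21 + q), w(-4)) = -31325 + (21 - 9)/(-9) = -31325 - 1/9*12 = -31325 - 4/3 = -93979/3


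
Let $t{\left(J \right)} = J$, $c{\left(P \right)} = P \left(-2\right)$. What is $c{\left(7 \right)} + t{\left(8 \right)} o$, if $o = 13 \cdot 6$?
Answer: $610$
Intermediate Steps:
$c{\left(P \right)} = - 2 P$
$o = 78$
$c{\left(7 \right)} + t{\left(8 \right)} o = \left(-2\right) 7 + 8 \cdot 78 = -14 + 624 = 610$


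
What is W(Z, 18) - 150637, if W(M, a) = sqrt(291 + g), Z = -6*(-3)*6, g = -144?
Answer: -150637 + 7*sqrt(3) ≈ -1.5063e+5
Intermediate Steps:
Z = 108 (Z = 18*6 = 108)
W(M, a) = 7*sqrt(3) (W(M, a) = sqrt(291 - 144) = sqrt(147) = 7*sqrt(3))
W(Z, 18) - 150637 = 7*sqrt(3) - 150637 = -150637 + 7*sqrt(3)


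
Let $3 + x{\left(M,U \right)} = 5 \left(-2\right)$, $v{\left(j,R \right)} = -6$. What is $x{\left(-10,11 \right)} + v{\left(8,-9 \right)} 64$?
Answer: $-397$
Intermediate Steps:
$x{\left(M,U \right)} = -13$ ($x{\left(M,U \right)} = -3 + 5 \left(-2\right) = -3 - 10 = -13$)
$x{\left(-10,11 \right)} + v{\left(8,-9 \right)} 64 = -13 - 384 = -397$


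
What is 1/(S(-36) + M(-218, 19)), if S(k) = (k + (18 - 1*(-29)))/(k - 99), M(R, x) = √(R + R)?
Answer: -1485/7946221 - 36450*I*√109/7946221 ≈ -0.00018688 - 0.047891*I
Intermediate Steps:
M(R, x) = √2*√R (M(R, x) = √(2*R) = √2*√R)
S(k) = (47 + k)/(-99 + k) (S(k) = (k + (18 + 29))/(-99 + k) = (k + 47)/(-99 + k) = (47 + k)/(-99 + k))
1/(S(-36) + M(-218, 19)) = 1/((47 - 36)/(-99 - 36) + √2*√(-218)) = 1/(11/(-135) + √2*(I*√218)) = 1/(-1/135*11 + 2*I*√109) = 1/(-11/135 + 2*I*√109)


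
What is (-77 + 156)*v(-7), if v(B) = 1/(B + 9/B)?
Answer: -553/58 ≈ -9.5345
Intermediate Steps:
(-77 + 156)*v(-7) = (-77 + 156)*(-7/(9 + (-7)**2)) = 79*(-7/(9 + 49)) = 79*(-7/58) = -553/58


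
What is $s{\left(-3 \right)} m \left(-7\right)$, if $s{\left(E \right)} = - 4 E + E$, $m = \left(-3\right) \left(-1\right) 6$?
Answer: $-1134$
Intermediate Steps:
$m = 18$ ($m = 3 \cdot 6 = 18$)
$s{\left(E \right)} = - 3 E$
$s{\left(-3 \right)} m \left(-7\right) = \left(-3\right) \left(-3\right) 18 \left(-7\right) = 9 \cdot 18 \left(-7\right) = 162 \left(-7\right) = -1134$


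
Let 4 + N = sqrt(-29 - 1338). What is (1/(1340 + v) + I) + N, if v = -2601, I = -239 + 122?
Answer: -152582/1261 + I*sqrt(1367) ≈ -121.0 + 36.973*I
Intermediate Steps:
I = -117
N = -4 + I*sqrt(1367) (N = -4 + sqrt(-29 - 1338) = -4 + sqrt(-1367) = -4 + I*sqrt(1367) ≈ -4.0 + 36.973*I)
(1/(1340 + v) + I) + N = (1/(1340 - 2601) - 117) + (-4 + I*sqrt(1367)) = (1/(-1261) - 117) + (-4 + I*sqrt(1367)) = (-1/1261 - 117) + (-4 + I*sqrt(1367)) = -147538/1261 + (-4 + I*sqrt(1367)) = -152582/1261 + I*sqrt(1367)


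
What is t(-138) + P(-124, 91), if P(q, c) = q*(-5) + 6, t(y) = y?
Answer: 488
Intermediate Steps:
P(q, c) = 6 - 5*q (P(q, c) = -5*q + 6 = 6 - 5*q)
t(-138) + P(-124, 91) = -138 + (6 - 5*(-124)) = -138 + (6 + 620) = -138 + 626 = 488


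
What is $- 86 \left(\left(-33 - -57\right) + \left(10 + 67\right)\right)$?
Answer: $-8686$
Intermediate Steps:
$- 86 \left(\left(-33 - -57\right) + \left(10 + 67\right)\right) = - 86 \left(\left(-33 + 57\right) + 77\right) = - 86 \left(24 + 77\right) = \left(-86\right) 101 = -8686$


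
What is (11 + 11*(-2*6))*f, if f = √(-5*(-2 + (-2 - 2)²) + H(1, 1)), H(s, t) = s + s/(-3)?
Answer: -484*I*√39/3 ≈ -1007.5*I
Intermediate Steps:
H(s, t) = 2*s/3 (H(s, t) = s + s*(-⅓) = s - s/3 = 2*s/3)
f = 4*I*√39/3 (f = √(-5*(-2 + (-2 - 2)²) + (⅔)*1) = √(-5*(-2 + (-4)²) + ⅔) = √(-5*(-2 + 16) + ⅔) = √(-5*14 + ⅔) = √(-70 + ⅔) = √(-208/3) = 4*I*√39/3 ≈ 8.3267*I)
(11 + 11*(-2*6))*f = (11 + 11*(-2*6))*(4*I*√39/3) = (11 + 11*(-12))*(4*I*√39/3) = (11 - 132)*(4*I*√39/3) = -484*I*√39/3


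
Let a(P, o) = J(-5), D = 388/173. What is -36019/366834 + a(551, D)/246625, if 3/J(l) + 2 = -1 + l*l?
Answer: -48857247187/497587393875 ≈ -0.098188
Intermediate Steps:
D = 388/173 (D = 388*(1/173) = 388/173 ≈ 2.2428)
J(l) = 3/(-3 + l²) (J(l) = 3/(-2 + (-1 + l*l)) = 3/(-2 + (-1 + l²)) = 3/(-3 + l²))
a(P, o) = 3/22 (a(P, o) = 3/(-3 + (-5)²) = 3/(-3 + 25) = 3/22)
-36019/366834 + a(551, D)/246625 = -36019/366834 + (3/22)/246625 = -36019*1/366834 + (3/22)*(1/246625) = -36019/366834 + 3/5425750 = -48857247187/497587393875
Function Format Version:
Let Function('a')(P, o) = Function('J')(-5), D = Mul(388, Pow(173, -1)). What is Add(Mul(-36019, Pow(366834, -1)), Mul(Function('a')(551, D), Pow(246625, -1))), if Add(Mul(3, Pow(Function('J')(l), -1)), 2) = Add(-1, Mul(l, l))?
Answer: Rational(-48857247187, 497587393875) ≈ -0.098188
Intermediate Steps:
D = Rational(388, 173) (D = Mul(388, Rational(1, 173)) = Rational(388, 173) ≈ 2.2428)
Function('J')(l) = Mul(3, Pow(Add(-3, Pow(l, 2)), -1)) (Function('J')(l) = Mul(3, Pow(Add(-2, Add(-1, Mul(l, l))), -1)) = Mul(3, Pow(Add(-2, Add(-1, Pow(l, 2))), -1)) = Mul(3, Pow(Add(-3, Pow(l, 2)), -1)))
Function('a')(P, o) = Rational(3, 22) (Function('a')(P, o) = Mul(3, Pow(Add(-3, Pow(-5, 2)), -1)) = Mul(3, Pow(Add(-3, 25), -1)) = Mul(3, Pow(22, -1)) = Mul(3, Rational(1, 22)) = Rational(3, 22))
Add(Mul(-36019, Pow(366834, -1)), Mul(Function('a')(551, D), Pow(246625, -1))) = Add(Mul(-36019, Pow(366834, -1)), Mul(Rational(3, 22), Pow(246625, -1))) = Add(Mul(-36019, Rational(1, 366834)), Mul(Rational(3, 22), Rational(1, 246625))) = Add(Rational(-36019, 366834), Rational(3, 5425750)) = Rational(-48857247187, 497587393875)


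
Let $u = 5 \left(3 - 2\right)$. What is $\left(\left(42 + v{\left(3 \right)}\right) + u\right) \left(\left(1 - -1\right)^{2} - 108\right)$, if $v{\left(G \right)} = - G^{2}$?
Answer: $-3952$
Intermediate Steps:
$u = 5$ ($u = 5 \cdot 1 = 5$)
$\left(\left(42 + v{\left(3 \right)}\right) + u\right) \left(\left(1 - -1\right)^{2} - 108\right) = \left(\left(42 - 3^{2}\right) + 5\right) \left(\left(1 - -1\right)^{2} - 108\right) = \left(\left(42 - 9\right) + 5\right) \left(\left(1 + 1\right)^{2} - 108\right) = \left(\left(42 - 9\right) + 5\right) \left(2^{2} - 108\right) = \left(33 + 5\right) \left(4 - 108\right) = 38 \left(-104\right) = -3952$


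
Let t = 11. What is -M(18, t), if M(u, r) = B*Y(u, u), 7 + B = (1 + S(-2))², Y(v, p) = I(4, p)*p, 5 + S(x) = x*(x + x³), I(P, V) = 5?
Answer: -22410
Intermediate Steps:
S(x) = -5 + x*(x + x³)
Y(v, p) = 5*p
B = 249 (B = -7 + (1 + (-5 + (-2)² + (-2)⁴))² = -7 + (1 + (-5 + 4 + 16))² = -7 + (1 + 15)² = -7 + 16² = -7 + 256 = 249)
M(u, r) = 1245*u (M(u, r) = 249*(5*u) = 1245*u)
-M(18, t) = -1245*18 = -1*22410 = -22410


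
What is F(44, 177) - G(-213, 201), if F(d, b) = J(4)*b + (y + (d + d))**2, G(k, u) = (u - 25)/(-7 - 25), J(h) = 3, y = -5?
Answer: 14851/2 ≈ 7425.5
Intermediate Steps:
G(k, u) = 25/32 - u/32 (G(k, u) = (-25 + u)/(-32) = (-25 + u)*(-1/32) = 25/32 - u/32)
F(d, b) = (-5 + 2*d)**2 + 3*b (F(d, b) = 3*b + (-5 + (d + d))**2 = 3*b + (-5 + 2*d)**2 = (-5 + 2*d)**2 + 3*b)
F(44, 177) - G(-213, 201) = ((-5 + 2*44)**2 + 3*177) - (25/32 - 1/32*201) = ((-5 + 88)**2 + 531) - (25/32 - 201/32) = (83**2 + 531) - 1*(-11/2) = (6889 + 531) + 11/2 = 7420 + 11/2 = 14851/2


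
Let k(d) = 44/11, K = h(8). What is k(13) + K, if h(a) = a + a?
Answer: 20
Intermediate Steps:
h(a) = 2*a
K = 16 (K = 2*8 = 16)
k(d) = 4 (k(d) = 44*(1/11) = 4)
k(13) + K = 4 + 16 = 20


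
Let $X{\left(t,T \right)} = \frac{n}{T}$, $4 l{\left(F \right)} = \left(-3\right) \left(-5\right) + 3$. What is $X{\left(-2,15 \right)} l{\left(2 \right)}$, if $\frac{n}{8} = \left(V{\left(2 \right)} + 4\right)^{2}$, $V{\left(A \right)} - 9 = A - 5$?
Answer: $240$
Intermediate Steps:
$V{\left(A \right)} = 4 + A$ ($V{\left(A \right)} = 9 + \left(A - 5\right) = 9 + \left(-5 + A\right) = 4 + A$)
$n = 800$ ($n = 8 \left(\left(4 + 2\right) + 4\right)^{2} = 8 \left(6 + 4\right)^{2} = 8 \cdot 10^{2} = 8 \cdot 100 = 800$)
$l{\left(F \right)} = \frac{9}{2}$ ($l{\left(F \right)} = \frac{\left(-3\right) \left(-5\right) + 3}{4} = \frac{15 + 3}{4} = \frac{1}{4} \cdot 18 = \frac{9}{2}$)
$X{\left(t,T \right)} = \frac{800}{T}$
$X{\left(-2,15 \right)} l{\left(2 \right)} = \frac{800}{15} \cdot \frac{9}{2} = 800 \cdot \frac{1}{15} \cdot \frac{9}{2} = \frac{160}{3} \cdot \frac{9}{2} = 240$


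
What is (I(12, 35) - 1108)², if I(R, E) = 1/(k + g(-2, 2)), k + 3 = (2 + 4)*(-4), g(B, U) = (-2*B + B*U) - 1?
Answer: 962550625/784 ≈ 1.2277e+6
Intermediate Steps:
g(B, U) = -1 - 2*B + B*U
k = -27 (k = -3 + (2 + 4)*(-4) = -3 + 6*(-4) = -3 - 24 = -27)
I(R, E) = -1/28 (I(R, E) = 1/(-27 + (-1 - 2*(-2) - 2*2)) = 1/(-27 + (-1 + 4 - 4)) = 1/(-27 - 1) = 1/(-28) = -1/28)
(I(12, 35) - 1108)² = (-1/28 - 1108)² = (-31025/28)² = 962550625/784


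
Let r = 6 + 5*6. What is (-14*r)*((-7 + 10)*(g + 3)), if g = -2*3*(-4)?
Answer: -40824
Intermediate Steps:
g = 24 (g = -6*(-4) = 24)
r = 36 (r = 6 + 30 = 36)
(-14*r)*((-7 + 10)*(g + 3)) = (-14*36)*((-7 + 10)*(24 + 3)) = -1512*27 = -504*81 = -40824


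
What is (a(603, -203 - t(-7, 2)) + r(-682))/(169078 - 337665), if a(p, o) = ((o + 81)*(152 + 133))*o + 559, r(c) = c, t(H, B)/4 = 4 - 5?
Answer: -6692247/168587 ≈ -39.696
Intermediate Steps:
t(H, B) = -4 (t(H, B) = 4*(4 - 5) = 4*(-1) = -4)
a(p, o) = 559 + o*(23085 + 285*o) (a(p, o) = ((81 + o)*285)*o + 559 = (23085 + 285*o)*o + 559 = o*(23085 + 285*o) + 559 = 559 + o*(23085 + 285*o))
(a(603, -203 - t(-7, 2)) + r(-682))/(169078 - 337665) = ((559 + 285*(-203 - 1*(-4))**2 + 23085*(-203 - 1*(-4))) - 682)/(169078 - 337665) = ((559 + 285*(-203 + 4)**2 + 23085*(-203 + 4)) - 682)/(-168587) = ((559 + 285*(-199)**2 + 23085*(-199)) - 682)*(-1/168587) = ((559 + 285*39601 - 4593915) - 682)*(-1/168587) = ((559 + 11286285 - 4593915) - 682)*(-1/168587) = (6692929 - 682)*(-1/168587) = 6692247*(-1/168587) = -6692247/168587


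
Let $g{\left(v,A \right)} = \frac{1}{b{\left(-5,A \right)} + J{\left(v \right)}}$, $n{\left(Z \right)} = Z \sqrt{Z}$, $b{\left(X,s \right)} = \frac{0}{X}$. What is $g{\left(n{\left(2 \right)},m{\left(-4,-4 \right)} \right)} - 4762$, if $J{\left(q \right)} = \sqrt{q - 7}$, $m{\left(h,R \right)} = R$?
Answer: $-4762 - \frac{i}{\sqrt{7 - 2 \sqrt{2}}} \approx -4762.0 - 0.48961 i$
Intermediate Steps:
$J{\left(q \right)} = \sqrt{-7 + q}$
$b{\left(X,s \right)} = 0$
$n{\left(Z \right)} = Z^{\frac{3}{2}}$
$g{\left(v,A \right)} = \frac{1}{\sqrt{-7 + v}}$ ($g{\left(v,A \right)} = \frac{1}{0 + \sqrt{-7 + v}} = \frac{1}{\sqrt{-7 + v}}$)
$g{\left(n{\left(2 \right)},m{\left(-4,-4 \right)} \right)} - 4762 = \frac{1}{\sqrt{-7 + 2^{\frac{3}{2}}}} - 4762 = \frac{1}{\sqrt{-7 + 2 \sqrt{2}}} - 4762 = -4762 + \frac{1}{\sqrt{-7 + 2 \sqrt{2}}}$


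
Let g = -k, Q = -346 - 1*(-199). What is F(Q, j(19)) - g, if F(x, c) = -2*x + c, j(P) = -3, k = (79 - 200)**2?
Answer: 14932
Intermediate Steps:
Q = -147 (Q = -346 + 199 = -147)
k = 14641 (k = (-121)**2 = 14641)
F(x, c) = c - 2*x
g = -14641 (g = -1*14641 = -14641)
F(Q, j(19)) - g = (-3 - 2*(-147)) - 1*(-14641) = (-3 + 294) + 14641 = 291 + 14641 = 14932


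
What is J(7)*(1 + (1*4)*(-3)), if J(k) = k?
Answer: -77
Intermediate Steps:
J(7)*(1 + (1*4)*(-3)) = 7*(1 + (1*4)*(-3)) = 7*(1 + 4*(-3)) = 7*(1 - 12) = 7*(-11) = -77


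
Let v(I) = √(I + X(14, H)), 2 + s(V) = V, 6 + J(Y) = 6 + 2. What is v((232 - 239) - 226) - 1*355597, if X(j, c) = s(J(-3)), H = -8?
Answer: -355597 + I*√233 ≈ -3.556e+5 + 15.264*I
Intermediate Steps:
J(Y) = 2 (J(Y) = -6 + (6 + 2) = -6 + 8 = 2)
s(V) = -2 + V
X(j, c) = 0 (X(j, c) = -2 + 2 = 0)
v(I) = √I (v(I) = √(I + 0) = √I)
v((232 - 239) - 226) - 1*355597 = √((232 - 239) - 226) - 1*355597 = √(-7 - 226) - 355597 = √(-233) - 355597 = I*√233 - 355597 = -355597 + I*√233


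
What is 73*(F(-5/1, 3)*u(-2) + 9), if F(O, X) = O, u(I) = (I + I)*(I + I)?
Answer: -5183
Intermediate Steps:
u(I) = 4*I² (u(I) = (2*I)*(2*I) = 4*I²)
73*(F(-5/1, 3)*u(-2) + 9) = 73*((-5/1)*(4*(-2)²) + 9) = 73*((-5*1)*(4*4) + 9) = 73*(-5*16 + 9) = 73*(-80 + 9) = 73*(-71) = -5183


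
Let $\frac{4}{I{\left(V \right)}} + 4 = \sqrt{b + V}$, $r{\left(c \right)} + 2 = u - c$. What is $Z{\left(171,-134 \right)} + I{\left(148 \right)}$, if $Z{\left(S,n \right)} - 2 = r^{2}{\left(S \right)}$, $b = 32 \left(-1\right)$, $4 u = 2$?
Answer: $\frac{2975841}{100} + \frac{2 \sqrt{29}}{25} \approx 29759.0$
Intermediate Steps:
$u = \frac{1}{2}$ ($u = \frac{1}{4} \cdot 2 = \frac{1}{2} \approx 0.5$)
$b = -32$
$r{\left(c \right)} = - \frac{3}{2} - c$ ($r{\left(c \right)} = -2 - \left(- \frac{1}{2} + c\right) = - \frac{3}{2} - c$)
$Z{\left(S,n \right)} = 2 + \left(- \frac{3}{2} - S\right)^{2}$
$I{\left(V \right)} = \frac{4}{-4 + \sqrt{-32 + V}}$
$Z{\left(171,-134 \right)} + I{\left(148 \right)} = \left(2 + \frac{\left(3 + 2 \cdot 171\right)^{2}}{4}\right) + \frac{4}{-4 + \sqrt{-32 + 148}} = \left(2 + \frac{\left(3 + 342\right)^{2}}{4}\right) + \frac{4}{-4 + \sqrt{116}} = \left(2 + \frac{345^{2}}{4}\right) + \frac{4}{-4 + 2 \sqrt{29}} = \left(2 + \frac{1}{4} \cdot 119025\right) + \frac{4}{-4 + 2 \sqrt{29}} = \left(2 + \frac{119025}{4}\right) + \frac{4}{-4 + 2 \sqrt{29}} = \frac{119033}{4} + \frac{4}{-4 + 2 \sqrt{29}}$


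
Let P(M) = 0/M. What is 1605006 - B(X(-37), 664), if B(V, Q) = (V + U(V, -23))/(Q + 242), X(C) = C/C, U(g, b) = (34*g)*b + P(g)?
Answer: 1454136217/906 ≈ 1.6050e+6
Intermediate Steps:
P(M) = 0
U(g, b) = 34*b*g (U(g, b) = (34*g)*b + 0 = 34*b*g + 0 = 34*b*g)
X(C) = 1
B(V, Q) = -781*V/(242 + Q) (B(V, Q) = (V + 34*(-23)*V)/(Q + 242) = (V - 782*V)/(242 + Q) = (-781*V)/(242 + Q) = -781*V/(242 + Q))
1605006 - B(X(-37), 664) = 1605006 - (-781)/(242 + 664) = 1605006 - (-781)/906 = 1605006 - 1*(-781/906) = 1605006 + 781/906 = 1454136217/906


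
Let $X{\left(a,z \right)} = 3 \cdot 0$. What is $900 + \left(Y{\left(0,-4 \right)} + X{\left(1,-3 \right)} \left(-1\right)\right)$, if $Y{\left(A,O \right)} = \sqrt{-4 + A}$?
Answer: $900 + 2 i \approx 900.0 + 2.0 i$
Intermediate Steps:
$X{\left(a,z \right)} = 0$
$900 + \left(Y{\left(0,-4 \right)} + X{\left(1,-3 \right)} \left(-1\right)\right) = 900 + \left(\sqrt{-4 + 0} + 0 \left(-1\right)\right) = 900 + \left(\sqrt{-4} + 0\right) = 900 + \left(2 i + 0\right) = 900 + 2 i$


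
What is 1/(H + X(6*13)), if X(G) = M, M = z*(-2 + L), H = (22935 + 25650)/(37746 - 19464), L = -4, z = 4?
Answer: -6094/130061 ≈ -0.046855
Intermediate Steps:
H = 16195/6094 (H = 48585/18282 = 48585*(1/18282) = 16195/6094 ≈ 2.6575)
M = -24 (M = 4*(-2 - 4) = 4*(-6) = -24)
X(G) = -24
1/(H + X(6*13)) = 1/(16195/6094 - 24) = 1/(-130061/6094) = -6094/130061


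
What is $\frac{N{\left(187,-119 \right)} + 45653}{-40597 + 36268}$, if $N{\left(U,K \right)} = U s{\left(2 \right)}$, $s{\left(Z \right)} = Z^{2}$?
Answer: $- \frac{15467}{1443} \approx -10.719$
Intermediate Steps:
$N{\left(U,K \right)} = 4 U$ ($N{\left(U,K \right)} = U 2^{2} = U 4 = 4 U$)
$\frac{N{\left(187,-119 \right)} + 45653}{-40597 + 36268} = \frac{4 \cdot 187 + 45653}{-40597 + 36268} = \frac{748 + 45653}{-4329} = 46401 \left(- \frac{1}{4329}\right) = - \frac{15467}{1443}$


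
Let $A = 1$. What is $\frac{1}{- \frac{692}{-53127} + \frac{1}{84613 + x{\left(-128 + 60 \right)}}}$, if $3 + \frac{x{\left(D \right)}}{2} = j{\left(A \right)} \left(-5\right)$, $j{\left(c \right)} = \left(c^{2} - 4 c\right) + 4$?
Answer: $\frac{1498128273}{19531417} \approx 76.703$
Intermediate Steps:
$j{\left(c \right)} = 4 + c^{2} - 4 c$
$x{\left(D \right)} = -16$ ($x{\left(D \right)} = -6 + 2 \left(4 + 1^{2} - 4\right) \left(-5\right) = -6 + 2 \left(4 + 1 - 4\right) \left(-5\right) = -6 + 2 \cdot 1 \left(-5\right) = -6 + 2 \left(-5\right) = -6 - 10 = -16$)
$\frac{1}{- \frac{692}{-53127} + \frac{1}{84613 + x{\left(-128 + 60 \right)}}} = \frac{1}{- \frac{692}{-53127} + \frac{1}{84613 - 16}} = \frac{1}{\left(-692\right) \left(- \frac{1}{53127}\right) + \frac{1}{84597}} = \frac{1}{\frac{692}{53127} + \frac{1}{84597}} = \frac{1}{\frac{19531417}{1498128273}} = \frac{1498128273}{19531417}$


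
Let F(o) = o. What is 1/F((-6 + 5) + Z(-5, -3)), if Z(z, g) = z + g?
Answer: -⅑ ≈ -0.11111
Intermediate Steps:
Z(z, g) = g + z
1/F((-6 + 5) + Z(-5, -3)) = 1/((-6 + 5) + (-3 - 5)) = 1/(-1 - 8) = 1/(-9) = -⅑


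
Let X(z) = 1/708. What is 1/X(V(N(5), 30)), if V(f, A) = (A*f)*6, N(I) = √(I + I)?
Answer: 708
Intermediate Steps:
N(I) = √2*√I (N(I) = √(2*I) = √2*√I)
V(f, A) = 6*A*f
X(z) = 1/708
1/X(V(N(5), 30)) = 1/(1/708) = 708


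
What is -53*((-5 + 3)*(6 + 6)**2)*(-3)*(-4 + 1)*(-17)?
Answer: -2335392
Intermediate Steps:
-53*((-5 + 3)*(6 + 6)**2)*(-3)*(-4 + 1)*(-17) = -53*-2*12**2*(-3)*(-3)*(-17) = -53*-2*144*(-3)*(-3)*(-17) = -53*(-288*(-3))*(-3)*(-17) = -45792*(-3)*(-17) = -53*(-2592)*(-17) = 137376*(-17) = -2335392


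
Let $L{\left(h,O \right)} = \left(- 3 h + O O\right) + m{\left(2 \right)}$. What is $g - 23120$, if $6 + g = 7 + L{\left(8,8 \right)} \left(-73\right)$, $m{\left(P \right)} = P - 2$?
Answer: $-26039$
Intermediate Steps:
$m{\left(P \right)} = -2 + P$
$L{\left(h,O \right)} = O^{2} - 3 h$ ($L{\left(h,O \right)} = \left(- 3 h + O O\right) + \left(-2 + 2\right) = \left(- 3 h + O^{2}\right) + 0 = \left(O^{2} - 3 h\right) + 0 = O^{2} - 3 h$)
$g = -2919$ ($g = -6 + \left(7 + \left(8^{2} - 24\right) \left(-73\right)\right) = -6 + \left(7 + \left(64 - 24\right) \left(-73\right)\right) = -6 + \left(7 + 40 \left(-73\right)\right) = -6 + \left(7 - 2920\right) = -6 - 2913 = -2919$)
$g - 23120 = -2919 - 23120 = -26039$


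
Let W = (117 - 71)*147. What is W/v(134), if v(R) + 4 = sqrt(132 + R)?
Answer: 13524/125 + 3381*sqrt(266)/125 ≈ 549.33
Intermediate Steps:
v(R) = -4 + sqrt(132 + R)
W = 6762 (W = 46*147 = 6762)
W/v(134) = 6762/(-4 + sqrt(132 + 134)) = 6762/(-4 + sqrt(266))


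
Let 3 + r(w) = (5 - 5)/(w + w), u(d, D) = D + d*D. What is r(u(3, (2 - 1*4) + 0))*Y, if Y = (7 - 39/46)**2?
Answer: -240267/2116 ≈ -113.55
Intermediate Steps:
u(d, D) = D + D*d
r(w) = -3 (r(w) = -3 + (5 - 5)/(w + w) = -3 + 0/((2*w)) = -3 + 0*(1/(2*w)) = -3 + 0 = -3)
Y = 80089/2116 (Y = (7 - 39*1/46)**2 = (7 - 39/46)**2 = (283/46)**2 = 80089/2116 ≈ 37.849)
r(u(3, (2 - 1*4) + 0))*Y = -3*80089/2116 = -240267/2116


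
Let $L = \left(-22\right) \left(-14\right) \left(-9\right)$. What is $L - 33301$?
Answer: $-36073$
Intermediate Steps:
$L = -2772$ ($L = 308 \left(-9\right) = -2772$)
$L - 33301 = -2772 - 33301 = -36073$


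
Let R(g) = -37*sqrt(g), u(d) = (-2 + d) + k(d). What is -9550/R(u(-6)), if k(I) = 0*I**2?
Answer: -4775*I*sqrt(2)/74 ≈ -91.255*I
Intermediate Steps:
k(I) = 0
u(d) = -2 + d (u(d) = (-2 + d) + 0 = -2 + d)
-9550/R(u(-6)) = -9550*(-1/(37*sqrt(-2 - 6))) = -9550*I*sqrt(2)/148 = -4775*I*sqrt(2)/74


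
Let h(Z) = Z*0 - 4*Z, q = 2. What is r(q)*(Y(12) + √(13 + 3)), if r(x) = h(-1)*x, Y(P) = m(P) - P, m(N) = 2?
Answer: -48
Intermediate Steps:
h(Z) = -4*Z (h(Z) = 0 - 4*Z = -4*Z)
Y(P) = 2 - P
r(x) = 4*x (r(x) = (-4*(-1))*x = 4*x)
r(q)*(Y(12) + √(13 + 3)) = (4*2)*((2 - 1*12) + √(13 + 3)) = 8*((2 - 12) + √16) = 8*(-10 + 4) = 8*(-6) = -48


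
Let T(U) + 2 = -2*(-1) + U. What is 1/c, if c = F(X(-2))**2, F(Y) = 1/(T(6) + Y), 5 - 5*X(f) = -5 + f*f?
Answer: 1296/25 ≈ 51.840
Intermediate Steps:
T(U) = U (T(U) = -2 + (-2*(-1) + U) = -2 + (2 + U) = U)
X(f) = 2 - f**2/5 (X(f) = 1 - (-5 + f*f)/5 = 1 - (-5 + f**2)/5 = 1 + (1 - f**2/5) = 2 - f**2/5)
F(Y) = 1/(6 + Y)
c = 25/1296 (c = (1/(6 + (2 - 1/5*(-2)**2)))**2 = (1/(6 + (2 - 1/5*4)))**2 = (1/(6 + (2 - 4/5)))**2 = (1/(6 + 6/5))**2 = (1/(36/5))**2 = (5/36)**2 = 25/1296 ≈ 0.019290)
1/c = 1/(25/1296) = 1296/25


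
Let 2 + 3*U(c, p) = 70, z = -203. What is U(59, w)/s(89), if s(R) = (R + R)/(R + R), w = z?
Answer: 68/3 ≈ 22.667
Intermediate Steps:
w = -203
s(R) = 1 (s(R) = (2*R)/((2*R)) = (2*R)*(1/(2*R)) = 1)
U(c, p) = 68/3 (U(c, p) = -2/3 + (1/3)*70 = -2/3 + 70/3 = 68/3)
U(59, w)/s(89) = (68/3)/1 = (68/3)*1 = 68/3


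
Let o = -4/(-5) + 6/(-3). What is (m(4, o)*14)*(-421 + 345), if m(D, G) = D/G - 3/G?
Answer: 2660/3 ≈ 886.67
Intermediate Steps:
o = -6/5 (o = -4*(-⅕) + 6*(-⅓) = ⅘ - 2 = -6/5 ≈ -1.2000)
m(D, G) = -3/G + D/G
(m(4, o)*14)*(-421 + 345) = (((-3 + 4)/(-6/5))*14)*(-421 + 345) = (-⅚*1*14)*(-76) = -⅚*14*(-76) = -35/3*(-76) = 2660/3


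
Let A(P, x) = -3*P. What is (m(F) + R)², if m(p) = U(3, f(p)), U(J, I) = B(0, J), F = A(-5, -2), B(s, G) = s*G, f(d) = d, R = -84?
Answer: 7056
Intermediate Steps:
B(s, G) = G*s
F = 15 (F = -3*(-5) = 15)
U(J, I) = 0 (U(J, I) = J*0 = 0)
m(p) = 0
(m(F) + R)² = (0 - 84)² = (-84)² = 7056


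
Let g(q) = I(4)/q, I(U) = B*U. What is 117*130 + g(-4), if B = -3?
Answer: 15213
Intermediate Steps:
I(U) = -3*U
g(q) = -12/q (g(q) = (-3*4)/q = -12/q)
117*130 + g(-4) = 117*130 - 12/(-4) = 15210 - 12*(-1/4) = 15210 + 3 = 15213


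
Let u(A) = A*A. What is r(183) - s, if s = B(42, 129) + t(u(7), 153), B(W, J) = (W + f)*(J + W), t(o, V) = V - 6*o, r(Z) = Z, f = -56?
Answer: 2718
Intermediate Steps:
u(A) = A**2
B(W, J) = (-56 + W)*(J + W) (B(W, J) = (W - 56)*(J + W) = (-56 + W)*(J + W))
s = -2535 (s = (42**2 - 56*129 - 56*42 + 129*42) + (153 - 6*7**2) = (1764 - 7224 - 2352 + 5418) + (153 - 6*49) = -2394 + (153 - 294) = -2394 - 141 = -2535)
r(183) - s = 183 - 1*(-2535) = 183 + 2535 = 2718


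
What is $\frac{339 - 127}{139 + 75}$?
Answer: $\frac{106}{107} \approx 0.99065$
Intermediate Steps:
$\frac{339 - 127}{139 + 75} = \frac{212}{214} = 212 \cdot \frac{1}{214} = \frac{106}{107}$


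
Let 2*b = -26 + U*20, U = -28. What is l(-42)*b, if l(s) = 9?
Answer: -2637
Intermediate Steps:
b = -293 (b = (-26 - 28*20)/2 = (-26 - 560)/2 = (½)*(-586) = -293)
l(-42)*b = 9*(-293) = -2637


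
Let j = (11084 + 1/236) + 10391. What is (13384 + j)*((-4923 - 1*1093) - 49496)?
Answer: -114170489550/59 ≈ -1.9351e+9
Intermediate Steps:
j = 5068101/236 (j = (11084 + 1/236) + 10391 = 2615825/236 + 10391 = 5068101/236 ≈ 21475.)
(13384 + j)*((-4923 - 1*1093) - 49496) = (13384 + 5068101/236)*((-4923 - 1*1093) - 49496) = 8226725*((-4923 - 1093) - 49496)/236 = 8226725*(-6016 - 49496)/236 = (8226725/236)*(-55512) = -114170489550/59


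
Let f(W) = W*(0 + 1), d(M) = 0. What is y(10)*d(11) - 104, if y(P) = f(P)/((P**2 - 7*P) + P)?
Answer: -104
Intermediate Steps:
f(W) = W (f(W) = W*1 = W)
y(P) = P/(P**2 - 6*P) (y(P) = P/((P**2 - 7*P) + P) = P/(P**2 - 6*P))
y(10)*d(11) - 104 = 0/(-6 + 10) - 104 = 0/4 - 104 = (1/4)*0 - 104 = 0 - 104 = -104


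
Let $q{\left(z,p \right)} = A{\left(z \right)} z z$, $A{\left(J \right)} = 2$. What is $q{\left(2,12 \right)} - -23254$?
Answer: $23262$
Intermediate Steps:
$q{\left(z,p \right)} = 2 z^{2}$ ($q{\left(z,p \right)} = 2 z z = 2 z^{2}$)
$q{\left(2,12 \right)} - -23254 = 2 \cdot 2^{2} - -23254 = 2 \cdot 4 + 23254 = 8 + 23254 = 23262$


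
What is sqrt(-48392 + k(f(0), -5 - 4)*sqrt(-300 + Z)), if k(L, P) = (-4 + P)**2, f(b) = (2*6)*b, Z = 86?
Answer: sqrt(-48392 + 169*I*sqrt(214)) ≈ 5.6174 + 220.05*I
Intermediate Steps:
f(b) = 12*b
sqrt(-48392 + k(f(0), -5 - 4)*sqrt(-300 + Z)) = sqrt(-48392 + (-4 + (-5 - 4))**2*sqrt(-300 + 86)) = sqrt(-48392 + (-4 - 9)**2*sqrt(-214)) = sqrt(-48392 + (-13)**2*(I*sqrt(214))) = sqrt(-48392 + 169*(I*sqrt(214))) = sqrt(-48392 + 169*I*sqrt(214))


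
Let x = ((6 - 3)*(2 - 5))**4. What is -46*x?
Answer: -301806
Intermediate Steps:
x = 6561 (x = (3*(-3))**4 = (-9)**4 = 6561)
-46*x = -46*6561 = -301806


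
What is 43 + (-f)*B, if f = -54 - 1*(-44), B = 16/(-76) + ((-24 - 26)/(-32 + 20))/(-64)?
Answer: 146809/3648 ≈ 40.244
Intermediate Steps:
B = -2011/7296 (B = 16*(-1/76) - 50/(-12)*(-1/64) = -4/19 - 50*(-1/12)*(-1/64) = -4/19 + (25/6)*(-1/64) = -4/19 - 25/384 = -2011/7296 ≈ -0.27563)
f = -10 (f = -54 + 44 = -10)
43 + (-f)*B = 43 - 1*(-10)*(-2011/7296) = 43 + 10*(-2011/7296) = 43 - 10055/3648 = 146809/3648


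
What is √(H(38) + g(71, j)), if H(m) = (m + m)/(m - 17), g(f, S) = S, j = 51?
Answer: √24087/21 ≈ 7.3905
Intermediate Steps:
H(m) = 2*m/(-17 + m) (H(m) = (2*m)/(-17 + m) = 2*m/(-17 + m))
√(H(38) + g(71, j)) = √(2*38/(-17 + 38) + 51) = √(2*38/21 + 51) = √(2*38*(1/21) + 51) = √(76/21 + 51) = √(1147/21) = √24087/21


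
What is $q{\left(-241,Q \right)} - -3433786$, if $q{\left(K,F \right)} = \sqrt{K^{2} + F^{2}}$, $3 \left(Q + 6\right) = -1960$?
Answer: $3433786 + \frac{\sqrt{4435213}}{3} \approx 3.4345 \cdot 10^{6}$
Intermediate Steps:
$Q = - \frac{1978}{3}$ ($Q = -6 + \frac{1}{3} \left(-1960\right) = -6 - \frac{1960}{3} = - \frac{1978}{3} \approx -659.33$)
$q{\left(K,F \right)} = \sqrt{F^{2} + K^{2}}$
$q{\left(-241,Q \right)} - -3433786 = \sqrt{\left(- \frac{1978}{3}\right)^{2} + \left(-241\right)^{2}} - -3433786 = \sqrt{\frac{3912484}{9} + 58081} + 3433786 = \sqrt{\frac{4435213}{9}} + 3433786 = \frac{\sqrt{4435213}}{3} + 3433786 = 3433786 + \frac{\sqrt{4435213}}{3}$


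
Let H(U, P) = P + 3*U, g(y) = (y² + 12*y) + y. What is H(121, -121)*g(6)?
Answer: 27588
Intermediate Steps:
g(y) = y² + 13*y
H(121, -121)*g(6) = (-121 + 3*121)*(6*(13 + 6)) = (-121 + 363)*(6*19) = 242*114 = 27588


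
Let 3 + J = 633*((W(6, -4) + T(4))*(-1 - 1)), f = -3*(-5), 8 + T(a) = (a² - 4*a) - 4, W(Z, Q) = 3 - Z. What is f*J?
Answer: 284805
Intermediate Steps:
T(a) = -12 + a² - 4*a (T(a) = -8 + ((a² - 4*a) - 4) = -8 + (-4 + a² - 4*a) = -12 + a² - 4*a)
f = 15
J = 18987 (J = -3 + 633*(((3 - 1*6) + (-12 + 4² - 4*4))*(-1 - 1)) = -3 + 633*(((3 - 6) + (-12 + 16 - 16))*(-2)) = -3 + 633*((-3 - 12)*(-2)) = -3 + 633*(-15*(-2)) = -3 + 633*30 = -3 + 18990 = 18987)
f*J = 15*18987 = 284805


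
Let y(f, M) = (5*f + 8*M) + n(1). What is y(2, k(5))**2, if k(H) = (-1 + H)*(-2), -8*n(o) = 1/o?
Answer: 187489/64 ≈ 2929.5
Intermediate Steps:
n(o) = -1/(8*o)
k(H) = 2 - 2*H
y(f, M) = -1/8 + 5*f + 8*M (y(f, M) = (5*f + 8*M) - 1/8/1 = (5*f + 8*M) - 1/8*1 = (5*f + 8*M) - 1/8 = -1/8 + 5*f + 8*M)
y(2, k(5))**2 = (-1/8 + 5*2 + 8*(2 - 2*5))**2 = (-1/8 + 10 + 8*(2 - 10))**2 = (-1/8 + 10 + 8*(-8))**2 = (-1/8 + 10 - 64)**2 = (-433/8)**2 = 187489/64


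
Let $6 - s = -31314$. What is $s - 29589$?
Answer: $1731$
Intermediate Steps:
$s = 31320$ ($s = 6 - -31314 = 6 + 31314 = 31320$)
$s - 29589 = 31320 - 29589 = 1731$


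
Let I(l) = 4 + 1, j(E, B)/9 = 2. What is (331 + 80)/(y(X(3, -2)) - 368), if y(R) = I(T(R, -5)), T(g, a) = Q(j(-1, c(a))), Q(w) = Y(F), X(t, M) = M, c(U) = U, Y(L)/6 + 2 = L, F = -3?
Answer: -137/121 ≈ -1.1322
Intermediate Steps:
Y(L) = -12 + 6*L
j(E, B) = 18 (j(E, B) = 9*2 = 18)
Q(w) = -30 (Q(w) = -12 + 6*(-3) = -12 - 18 = -30)
T(g, a) = -30
I(l) = 5
y(R) = 5
(331 + 80)/(y(X(3, -2)) - 368) = (331 + 80)/(5 - 368) = 411/(-363) = 411*(-1/363) = -137/121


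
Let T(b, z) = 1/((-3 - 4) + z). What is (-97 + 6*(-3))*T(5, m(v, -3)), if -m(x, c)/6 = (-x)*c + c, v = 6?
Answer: 115/97 ≈ 1.1856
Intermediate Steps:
m(x, c) = -6*c + 6*c*x (m(x, c) = -6*((-x)*c + c) = -6*(-c*x + c) = -6*(c - c*x) = -6*c + 6*c*x)
T(b, z) = 1/(-7 + z)
(-97 + 6*(-3))*T(5, m(v, -3)) = (-97 + 6*(-3))/(-7 + 6*(-3)*(-1 + 6)) = (-97 - 18)/(-7 + 6*(-3)*5) = -115/(-7 - 90) = -115/(-97) = -115*(-1/97) = 115/97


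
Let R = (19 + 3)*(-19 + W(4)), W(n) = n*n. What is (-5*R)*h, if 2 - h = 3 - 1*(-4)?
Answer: -1650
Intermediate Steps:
W(n) = n**2
R = -66 (R = (19 + 3)*(-19 + 4**2) = 22*(-19 + 16) = 22*(-3) = -66)
h = -5 (h = 2 - (3 - 1*(-4)) = 2 - (3 + 4) = 2 - 1*7 = 2 - 7 = -5)
(-5*R)*h = -5*(-66)*(-5) = 330*(-5) = -1650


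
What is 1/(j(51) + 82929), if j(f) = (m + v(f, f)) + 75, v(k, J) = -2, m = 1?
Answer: 1/83003 ≈ 1.2048e-5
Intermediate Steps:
j(f) = 74 (j(f) = (1 - 2) + 75 = -1 + 75 = 74)
1/(j(51) + 82929) = 1/(74 + 82929) = 1/83003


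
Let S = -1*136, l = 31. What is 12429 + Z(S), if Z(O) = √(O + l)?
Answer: 12429 + I*√105 ≈ 12429.0 + 10.247*I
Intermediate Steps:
S = -136
Z(O) = √(31 + O) (Z(O) = √(O + 31) = √(31 + O))
12429 + Z(S) = 12429 + √(31 - 136) = 12429 + √(-105) = 12429 + I*√105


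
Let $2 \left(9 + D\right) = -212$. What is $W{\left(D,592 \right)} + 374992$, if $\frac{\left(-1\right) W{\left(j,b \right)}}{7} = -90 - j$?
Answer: $374817$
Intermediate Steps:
$D = -115$ ($D = -9 + \frac{1}{2} \left(-212\right) = -9 - 106 = -115$)
$W{\left(j,b \right)} = 630 + 7 j$ ($W{\left(j,b \right)} = - 7 \left(-90 - j\right) = 630 + 7 j$)
$W{\left(D,592 \right)} + 374992 = \left(630 + 7 \left(-115\right)\right) + 374992 = \left(630 - 805\right) + 374992 = -175 + 374992 = 374817$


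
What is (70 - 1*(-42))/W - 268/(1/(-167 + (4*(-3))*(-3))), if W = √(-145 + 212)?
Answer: 35108 + 112*√67/67 ≈ 35122.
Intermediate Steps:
W = √67 ≈ 8.1853
(70 - 1*(-42))/W - 268/(1/(-167 + (4*(-3))*(-3))) = (70 - 1*(-42))/(√67) - 268/(1/(-167 + (4*(-3))*(-3))) = (70 + 42)*(√67/67) - 268/(1/(-167 - 12*(-3))) = 112*(√67/67) - 268/(1/(-167 + 36)) = 112*√67/67 - 268/(1/(-131)) = 112*√67/67 - 268/(-1/131) = 112*√67/67 - 268*(-131) = 112*√67/67 + 35108 = 35108 + 112*√67/67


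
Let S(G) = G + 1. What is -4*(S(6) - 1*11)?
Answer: 16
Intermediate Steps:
S(G) = 1 + G
-4*(S(6) - 1*11) = -4*((1 + 6) - 1*11) = -4*(7 - 11) = -4*(-4) = 16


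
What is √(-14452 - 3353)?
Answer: I*√17805 ≈ 133.44*I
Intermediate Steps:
√(-14452 - 3353) = √(-17805) = I*√17805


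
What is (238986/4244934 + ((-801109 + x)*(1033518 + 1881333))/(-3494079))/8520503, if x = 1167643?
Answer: -4940362392107409/137665848145832081 ≈ -0.035887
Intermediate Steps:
(238986/4244934 + ((-801109 + x)*(1033518 + 1881333))/(-3494079))/8520503 = (238986/4244934 + ((-801109 + 1167643)*(1033518 + 1881333))/(-3494079))/8520503 = (238986*(1/4244934) + (366534*2914851)*(-1/3494079))*(1/8520503) = (2343/41617 + 1068391996434*(-1/3494079))*(1/8520503) = (2343/41617 - 118710221826/388231)*(1/8520503) = -4940362392107409/16157009527*1/8520503 = -4940362392107409/137665848145832081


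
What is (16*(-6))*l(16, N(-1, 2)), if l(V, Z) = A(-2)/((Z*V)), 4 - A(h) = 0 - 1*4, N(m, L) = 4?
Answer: -12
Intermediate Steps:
A(h) = 8 (A(h) = 4 - (0 - 1*4) = 4 - (0 - 4) = 4 - 1*(-4) = 4 + 4 = 8)
l(V, Z) = 8/(V*Z) (l(V, Z) = 8/((Z*V)) = 8/((V*Z)) = 8*(1/(V*Z)) = 8/(V*Z))
(16*(-6))*l(16, N(-1, 2)) = (16*(-6))*(8/(16*4)) = -768/(16*4) = -96*⅛ = -12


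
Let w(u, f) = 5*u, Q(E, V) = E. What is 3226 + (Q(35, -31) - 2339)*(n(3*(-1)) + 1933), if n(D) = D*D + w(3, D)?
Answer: -4505702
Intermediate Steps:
n(D) = 15 + D² (n(D) = D*D + 5*3 = D² + 15 = 15 + D²)
3226 + (Q(35, -31) - 2339)*(n(3*(-1)) + 1933) = 3226 + (35 - 2339)*((15 + (3*(-1))²) + 1933) = 3226 - 2304*((15 + (-3)²) + 1933) = 3226 - 2304*((15 + 9) + 1933) = 3226 - 2304*(24 + 1933) = 3226 - 2304*1957 = 3226 - 4508928 = -4505702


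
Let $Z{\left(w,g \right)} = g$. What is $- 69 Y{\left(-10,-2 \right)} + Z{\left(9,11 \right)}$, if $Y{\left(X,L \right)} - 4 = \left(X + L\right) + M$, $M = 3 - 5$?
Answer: $701$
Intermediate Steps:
$M = -2$ ($M = 3 - 5 = -2$)
$Y{\left(X,L \right)} = 2 + L + X$ ($Y{\left(X,L \right)} = 4 - \left(2 - L - X\right) = 4 + \left(-2 + L + X\right) = 2 + L + X$)
$- 69 Y{\left(-10,-2 \right)} + Z{\left(9,11 \right)} = - 69 \left(2 - 2 - 10\right) + 11 = \left(-69\right) \left(-10\right) + 11 = 690 + 11 = 701$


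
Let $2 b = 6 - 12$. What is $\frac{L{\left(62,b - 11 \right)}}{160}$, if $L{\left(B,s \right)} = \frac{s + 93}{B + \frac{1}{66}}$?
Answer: $\frac{2607}{327440} \approx 0.0079618$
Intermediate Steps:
$b = -3$ ($b = \frac{6 - 12}{2} = \frac{1}{2} \left(-6\right) = -3$)
$L{\left(B,s \right)} = \frac{93 + s}{\frac{1}{66} + B}$ ($L{\left(B,s \right)} = \frac{93 + s}{B + \frac{1}{66}} = \frac{93 + s}{\frac{1}{66} + B}$)
$\frac{L{\left(62,b - 11 \right)}}{160} = \frac{66 \frac{1}{1 + 66 \cdot 62} \left(93 - 14\right)}{160} = \frac{66 \left(93 - 14\right)}{1 + 4092} \cdot \frac{1}{160} = \frac{66 \left(93 - 14\right)}{4093} \cdot \frac{1}{160} = 66 \cdot \frac{1}{4093} \cdot 79 \cdot \frac{1}{160} = \frac{5214}{4093} \cdot \frac{1}{160} = \frac{2607}{327440}$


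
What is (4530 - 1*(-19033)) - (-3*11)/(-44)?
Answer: 94249/4 ≈ 23562.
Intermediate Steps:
(4530 - 1*(-19033)) - (-3*11)/(-44) = (4530 + 19033) - (-33)*(-1)/44 = 23563 - 1*¾ = 23563 - ¾ = 94249/4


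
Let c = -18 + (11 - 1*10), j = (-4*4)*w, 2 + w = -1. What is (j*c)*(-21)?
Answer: 17136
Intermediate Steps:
w = -3 (w = -2 - 1 = -3)
j = 48 (j = -4*4*(-3) = -16*(-3) = 48)
c = -17 (c = -18 + (11 - 10) = -18 + 1 = -17)
(j*c)*(-21) = (48*(-17))*(-21) = -816*(-21) = 17136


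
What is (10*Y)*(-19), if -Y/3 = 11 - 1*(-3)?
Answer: 7980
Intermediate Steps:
Y = -42 (Y = -3*(11 - 1*(-3)) = -3*(11 + 3) = -3*14 = -42)
(10*Y)*(-19) = (10*(-42))*(-19) = -420*(-19) = 7980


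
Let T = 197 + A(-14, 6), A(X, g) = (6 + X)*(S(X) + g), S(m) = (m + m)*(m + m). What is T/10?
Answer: -6123/10 ≈ -612.30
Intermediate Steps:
S(m) = 4*m**2 (S(m) = (2*m)*(2*m) = 4*m**2)
A(X, g) = (6 + X)*(g + 4*X**2) (A(X, g) = (6 + X)*(4*X**2 + g) = (6 + X)*(g + 4*X**2))
T = -6123 (T = 197 + (4*(-14)**3 + 6*6 + 24*(-14)**2 - 14*6) = 197 + (4*(-2744) + 36 + 24*196 - 84) = 197 + (-10976 + 36 + 4704 - 84) = 197 - 6320 = -6123)
T/10 = -6123/10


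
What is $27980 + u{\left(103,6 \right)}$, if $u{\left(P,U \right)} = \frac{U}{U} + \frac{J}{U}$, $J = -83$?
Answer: $\frac{167803}{6} \approx 27967.0$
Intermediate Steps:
$u{\left(P,U \right)} = 1 - \frac{83}{U}$ ($u{\left(P,U \right)} = \frac{U}{U} - \frac{83}{U} = 1 - \frac{83}{U}$)
$27980 + u{\left(103,6 \right)} = 27980 + \frac{-83 + 6}{6} = 27980 + \frac{1}{6} \left(-77\right) = 27980 - \frac{77}{6} = \frac{167803}{6}$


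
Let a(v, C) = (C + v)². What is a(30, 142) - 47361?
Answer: -17777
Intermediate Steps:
a(30, 142) - 47361 = (142 + 30)² - 47361 = 172² - 47361 = 29584 - 47361 = -17777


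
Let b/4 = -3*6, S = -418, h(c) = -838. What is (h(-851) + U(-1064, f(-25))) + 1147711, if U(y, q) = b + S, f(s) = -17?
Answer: 1146383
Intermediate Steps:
b = -72 (b = 4*(-3*6) = 4*(-18) = -72)
U(y, q) = -490 (U(y, q) = -72 - 418 = -490)
(h(-851) + U(-1064, f(-25))) + 1147711 = (-838 - 490) + 1147711 = -1328 + 1147711 = 1146383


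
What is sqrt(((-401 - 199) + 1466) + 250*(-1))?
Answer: 2*sqrt(154) ≈ 24.819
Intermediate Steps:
sqrt(((-401 - 199) + 1466) + 250*(-1)) = sqrt((-600 + 1466) - 250) = sqrt(866 - 250) = sqrt(616) = 2*sqrt(154)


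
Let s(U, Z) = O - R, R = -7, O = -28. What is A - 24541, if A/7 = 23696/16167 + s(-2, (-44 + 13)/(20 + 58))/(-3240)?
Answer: -142771586939/5820120 ≈ -24531.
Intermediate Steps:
s(U, Z) = -21 (s(U, Z) = -28 - 1*(-7) = -28 + 7 = -21)
A = 59977981/5820120 (A = 7*(23696/16167 - 21/(-3240)) = 7*(23696*(1/16167) - 21*(-1/3240)) = 7*(23696/16167 + 7/1080) = 7*(8568283/5820120) = 59977981/5820120 ≈ 10.305)
A - 24541 = 59977981/5820120 - 24541 = -142771586939/5820120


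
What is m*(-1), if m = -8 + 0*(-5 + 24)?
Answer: 8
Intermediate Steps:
m = -8 (m = -8 + 0*19 = -8 + 0 = -8)
m*(-1) = -8*(-1) = 8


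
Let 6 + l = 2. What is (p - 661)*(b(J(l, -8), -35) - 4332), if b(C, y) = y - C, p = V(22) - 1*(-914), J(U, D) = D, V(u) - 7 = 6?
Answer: -1159494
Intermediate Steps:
l = -4 (l = -6 + 2 = -4)
V(u) = 13 (V(u) = 7 + 6 = 13)
p = 927 (p = 13 - 1*(-914) = 13 + 914 = 927)
(p - 661)*(b(J(l, -8), -35) - 4332) = (927 - 661)*((-35 - 1*(-8)) - 4332) = 266*((-35 + 8) - 4332) = 266*(-27 - 4332) = 266*(-4359) = -1159494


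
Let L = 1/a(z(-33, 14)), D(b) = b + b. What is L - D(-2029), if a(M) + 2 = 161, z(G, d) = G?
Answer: 645223/159 ≈ 4058.0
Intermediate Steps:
a(M) = 159 (a(M) = -2 + 161 = 159)
D(b) = 2*b
L = 1/159 ≈ 0.0062893
L - D(-2029) = 1/159 - 2*(-2029) = 1/159 - 1*(-4058) = 1/159 + 4058 = 645223/159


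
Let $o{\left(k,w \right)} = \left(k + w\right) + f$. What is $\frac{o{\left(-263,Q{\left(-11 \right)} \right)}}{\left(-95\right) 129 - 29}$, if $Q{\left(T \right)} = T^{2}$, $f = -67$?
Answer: $\frac{209}{12284} \approx 0.017014$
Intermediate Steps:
$o{\left(k,w \right)} = -67 + k + w$ ($o{\left(k,w \right)} = \left(k + w\right) - 67 = -67 + k + w$)
$\frac{o{\left(-263,Q{\left(-11 \right)} \right)}}{\left(-95\right) 129 - 29} = \frac{-67 - 263 + \left(-11\right)^{2}}{\left(-95\right) 129 - 29} = \frac{-67 - 263 + 121}{-12255 - 29} = - \frac{209}{-12284} = \left(-209\right) \left(- \frac{1}{12284}\right) = \frac{209}{12284}$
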